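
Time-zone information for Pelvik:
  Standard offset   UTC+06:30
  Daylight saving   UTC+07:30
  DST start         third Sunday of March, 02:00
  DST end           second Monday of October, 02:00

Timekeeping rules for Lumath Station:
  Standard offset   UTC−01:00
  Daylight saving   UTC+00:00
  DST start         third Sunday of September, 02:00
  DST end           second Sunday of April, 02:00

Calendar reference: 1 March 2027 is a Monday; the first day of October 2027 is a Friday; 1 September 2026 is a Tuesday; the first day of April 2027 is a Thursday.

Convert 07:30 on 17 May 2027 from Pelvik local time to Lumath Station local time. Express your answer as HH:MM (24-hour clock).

1 March 2027 is a Monday, so the first Sunday is March 7 and the third is March 21.
1 October 2027 is a Friday, so the first Monday is October 4 and the second is October 11.
17 May 2027 falls between 21 March and 11 October, so daylight saving is in effect and Pelvik is at UTC+07:30.
07:30 Pelvik − 7h30m = 00:00 UTC.
1 September 2026 is a Tuesday, so the first Sunday is September 6 and the third is September 20.
1 April 2027 is a Thursday, so the first Sunday is April 4 and the second is April 11.
At the standard offset (UTC−01:00), 00:00 UTC − 1h = 23:00 Lumath Station standard time (rolling into the previous day, 16 May 2027).
The standard-time date in Lumath Station, 16 May 2027, does not fall between 20 September 2026 and 11 April 2027, so daylight saving is not in effect and Lumath Station is at UTC−01:00.
00:00 UTC − 1h = 23:00 Lumath Station (rolling into the previous day, 16 May 2027).

23:00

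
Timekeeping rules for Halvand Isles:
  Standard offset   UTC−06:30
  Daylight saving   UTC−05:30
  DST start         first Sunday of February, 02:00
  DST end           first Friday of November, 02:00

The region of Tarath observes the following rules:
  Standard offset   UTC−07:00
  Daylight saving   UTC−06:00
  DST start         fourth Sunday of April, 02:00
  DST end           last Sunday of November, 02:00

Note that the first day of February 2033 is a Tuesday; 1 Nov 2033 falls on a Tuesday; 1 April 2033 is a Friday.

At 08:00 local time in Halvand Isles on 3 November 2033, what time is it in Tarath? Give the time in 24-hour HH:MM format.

1 February 2033 is a Tuesday, so the first Sunday is February 6.
1 November 2033 is a Tuesday, so the first Friday is November 4.
Daylight saving runs 6 February – 4 November; 3 November 2033 is inside that window, so Halvand Isles is at UTC−05:30.
08:00 Halvand Isles + 5h30m = 13:30 UTC.
1 April 2033 is a Friday, so the first Sunday is April 3 and the fourth is April 24.
1 November 2033 is a Tuesday, so Sundays fall on 6, 13, 20, 27; the last is November 27.
At the standard offset (UTC−07:00), 13:30 UTC − 7h = 06:30 Tarath standard time.
The standard-time date in Tarath, 3 November 2033, falls between 24 April and 27 November, so daylight saving is in effect and Tarath is at UTC−06:00.
13:30 UTC − 6h = 07:30 Tarath.

07:30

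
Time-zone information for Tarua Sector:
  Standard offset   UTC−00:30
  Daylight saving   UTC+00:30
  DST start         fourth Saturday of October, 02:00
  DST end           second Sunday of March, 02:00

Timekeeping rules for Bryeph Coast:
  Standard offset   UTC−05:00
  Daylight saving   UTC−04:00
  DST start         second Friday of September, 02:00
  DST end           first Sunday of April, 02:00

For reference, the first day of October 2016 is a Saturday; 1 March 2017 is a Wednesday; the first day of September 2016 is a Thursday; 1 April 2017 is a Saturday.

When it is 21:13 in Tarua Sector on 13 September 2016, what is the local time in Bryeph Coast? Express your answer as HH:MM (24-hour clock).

1 October 2016 is a Saturday, so the first Saturday is October 1 and the fourth is October 22.
1 March 2017 is a Wednesday, so the first Sunday is March 5 and the second is March 12.
13 September 2016 is outside the daylight-saving period (22 October 2016 – 12 March 2017), so Tarua Sector is on standard time, UTC−00:30.
21:13 Tarua Sector + 0h30m = 21:43 UTC.
1 September 2016 is a Thursday, so the first Friday is September 2 and the second is September 9.
1 April 2017 is a Saturday, so the first Sunday is April 2.
At the standard offset (UTC−05:00), 21:43 UTC − 5h = 16:43 Bryeph Coast standard time.
Daylight saving runs 9 September 2016 – 2 April 2017; the standard-time date in Bryeph Coast, 13 September 2016, is inside that window, so Bryeph Coast is at UTC−04:00.
21:43 UTC − 4h = 17:43 Bryeph Coast.

17:43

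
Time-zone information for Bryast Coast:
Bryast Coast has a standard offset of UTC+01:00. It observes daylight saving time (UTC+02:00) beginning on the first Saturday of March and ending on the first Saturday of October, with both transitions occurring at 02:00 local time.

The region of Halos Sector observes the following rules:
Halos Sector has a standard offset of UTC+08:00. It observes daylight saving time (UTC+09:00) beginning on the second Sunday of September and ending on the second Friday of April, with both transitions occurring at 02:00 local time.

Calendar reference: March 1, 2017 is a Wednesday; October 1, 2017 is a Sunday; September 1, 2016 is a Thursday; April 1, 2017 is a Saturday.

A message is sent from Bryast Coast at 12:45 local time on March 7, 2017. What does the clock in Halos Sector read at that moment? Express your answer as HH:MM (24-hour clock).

19:45

1 March 2017 is a Wednesday, so the first Saturday is March 4.
1 October 2017 is a Sunday, so the first Saturday is October 7.
March 7, 2017 lies within the daylight-saving period (4 March – 7 October), so Bryast Coast is on daylight time, UTC+02:00.
12:45 Bryast Coast − 2h = 10:45 UTC.
1 September 2016 is a Thursday, so the first Sunday is September 4 and the second is September 11.
1 April 2017 is a Saturday, so the first Friday is April 7 and the second is April 14.
At the standard offset (UTC+08:00), 10:45 UTC + 8h = 18:45 Halos Sector standard time.
Daylight saving runs 11 September 2016 – 14 April 2017; the standard-time date in Halos Sector, March 7, 2017, is inside that window, so Halos Sector is at UTC+09:00.
10:45 UTC + 9h = 19:45 Halos Sector.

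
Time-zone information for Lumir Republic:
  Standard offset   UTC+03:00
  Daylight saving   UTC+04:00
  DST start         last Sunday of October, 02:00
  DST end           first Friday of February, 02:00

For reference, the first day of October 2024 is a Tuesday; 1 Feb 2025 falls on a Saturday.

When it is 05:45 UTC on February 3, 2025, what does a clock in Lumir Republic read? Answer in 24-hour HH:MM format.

09:45

1 October 2024 is a Tuesday, so Sundays fall on 6, 13, 20, 27; the last is October 27.
1 February 2025 is a Saturday, so the first Friday is February 7.
At the standard offset (UTC+03:00), 05:45 UTC + 3h = 08:45 Lumir Republic standard time.
Daylight saving runs 27 October 2024 – 7 February 2025; the standard-time date in Lumir Republic, February 3, 2025, is inside that window, so Lumir Republic is at UTC+04:00.
05:45 UTC + 4h = 09:45 local.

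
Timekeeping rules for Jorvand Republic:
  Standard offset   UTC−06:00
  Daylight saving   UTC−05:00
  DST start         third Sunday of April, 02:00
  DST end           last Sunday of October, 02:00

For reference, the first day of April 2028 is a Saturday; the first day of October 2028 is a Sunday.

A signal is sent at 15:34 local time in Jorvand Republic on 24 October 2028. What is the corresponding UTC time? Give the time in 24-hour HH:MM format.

20:34

1 April 2028 is a Saturday, so the first Sunday is April 2 and the third is April 16.
1 October 2028 is a Sunday, so Sundays fall on 1, 8, 15, 22, 29; the last is October 29.
Daylight saving runs 16 April – 29 October; 24 October 2028 is inside that window, so Jorvand Republic is at UTC−05:00.
15:34 local + 5h = 20:34 UTC.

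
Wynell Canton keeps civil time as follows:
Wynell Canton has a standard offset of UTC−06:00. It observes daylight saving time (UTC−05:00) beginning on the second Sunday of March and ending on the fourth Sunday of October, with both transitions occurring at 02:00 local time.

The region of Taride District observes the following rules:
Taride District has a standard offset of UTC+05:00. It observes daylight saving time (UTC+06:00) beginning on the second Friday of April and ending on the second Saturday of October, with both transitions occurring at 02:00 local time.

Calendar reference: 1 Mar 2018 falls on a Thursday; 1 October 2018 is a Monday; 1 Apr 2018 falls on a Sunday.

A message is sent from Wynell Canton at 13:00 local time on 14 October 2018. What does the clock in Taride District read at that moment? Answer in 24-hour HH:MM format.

1 March 2018 is a Thursday, so the first Sunday is March 4 and the second is March 11.
1 October 2018 is a Monday, so the first Sunday is October 7 and the fourth is October 28.
14 October 2018 falls between 11 March and 28 October, so daylight saving is in effect and Wynell Canton is at UTC−05:00.
13:00 Wynell Canton + 5h = 18:00 UTC.
1 April 2018 is a Sunday, so the first Friday is April 6 and the second is April 13.
1 October 2018 is a Monday, so the first Saturday is October 6 and the second is October 13.
At the standard offset (UTC+05:00), 18:00 UTC + 5h = 23:00 Taride District standard time.
Daylight saving runs 13 April – 13 October; the standard-time date in Taride District, 14 October 2018, is outside that window, so Taride District is on standard time at UTC+05:00.
18:00 UTC + 5h = 23:00 Taride District.

23:00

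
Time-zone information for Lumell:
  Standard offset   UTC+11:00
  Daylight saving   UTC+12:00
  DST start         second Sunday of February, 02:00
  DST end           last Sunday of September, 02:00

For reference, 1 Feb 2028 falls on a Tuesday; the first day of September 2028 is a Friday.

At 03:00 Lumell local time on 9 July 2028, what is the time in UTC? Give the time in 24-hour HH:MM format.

15:00

1 February 2028 is a Tuesday, so the first Sunday is February 6 and the second is February 13.
1 September 2028 is a Friday, so Sundays fall on 3, 10, 17, 24; the last is September 24.
9 July 2028 lies within the daylight-saving period (13 February – 24 September), so Lumell is on daylight time, UTC+12:00.
03:00 local − 12h = 15:00 UTC (rolling into the previous day, 8 July 2028).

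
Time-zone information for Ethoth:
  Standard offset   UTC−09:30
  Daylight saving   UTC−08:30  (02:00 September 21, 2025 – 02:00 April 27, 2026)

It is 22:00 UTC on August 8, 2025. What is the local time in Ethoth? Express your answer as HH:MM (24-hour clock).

12:30

At the standard offset (UTC−09:30), 22:00 UTC − 9h30m = 12:30 Ethoth standard time.
The standard-time date in Ethoth, August 8, 2025, does not fall between 21 September 2025 and 27 April 2026, so daylight saving is not in effect and Ethoth is at UTC−09:30.
22:00 UTC − 9h30m = 12:30 local.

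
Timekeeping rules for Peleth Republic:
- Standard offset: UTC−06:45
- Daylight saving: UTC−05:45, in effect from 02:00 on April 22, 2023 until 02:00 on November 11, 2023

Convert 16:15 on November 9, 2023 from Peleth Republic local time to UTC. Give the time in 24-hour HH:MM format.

November 9, 2023 lies within the daylight-saving period (22 April – 11 November), so Peleth Republic is on daylight time, UTC−05:45.
16:15 local + 5h45m = 22:00 UTC.

22:00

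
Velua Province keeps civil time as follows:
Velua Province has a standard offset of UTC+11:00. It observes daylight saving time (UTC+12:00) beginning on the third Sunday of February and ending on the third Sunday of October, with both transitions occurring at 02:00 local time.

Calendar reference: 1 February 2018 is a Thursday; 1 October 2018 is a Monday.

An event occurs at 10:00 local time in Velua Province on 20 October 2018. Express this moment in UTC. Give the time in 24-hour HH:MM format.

22:00

1 February 2018 is a Thursday, so the first Sunday is February 4 and the third is February 18.
1 October 2018 is a Monday, so the first Sunday is October 7 and the third is October 21.
20 October 2018 falls between 18 February and 21 October, so daylight saving is in effect and Velua Province is at UTC+12:00.
10:00 local − 12h = 22:00 UTC (rolling into the previous day, 19 October 2018).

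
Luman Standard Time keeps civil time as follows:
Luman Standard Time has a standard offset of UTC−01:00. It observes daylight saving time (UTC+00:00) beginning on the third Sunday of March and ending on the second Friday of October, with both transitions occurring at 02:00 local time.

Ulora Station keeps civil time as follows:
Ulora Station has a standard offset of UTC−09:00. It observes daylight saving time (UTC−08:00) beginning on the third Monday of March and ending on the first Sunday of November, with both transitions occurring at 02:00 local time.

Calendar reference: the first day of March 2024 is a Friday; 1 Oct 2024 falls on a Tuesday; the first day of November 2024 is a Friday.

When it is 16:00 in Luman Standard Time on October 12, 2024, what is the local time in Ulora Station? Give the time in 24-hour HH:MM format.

09:00

1 March 2024 is a Friday, so the first Sunday is March 3 and the third is March 17.
1 October 2024 is a Tuesday, so the first Friday is October 4 and the second is October 11.
October 12, 2024 does not fall between 17 March and 11 October, so daylight saving is not in effect and Luman Standard Time is at UTC−01:00.
16:00 Luman Standard Time + 1h = 17:00 UTC.
1 March 2024 is a Friday, so the first Monday is March 4 and the third is March 18.
1 November 2024 is a Friday, so the first Sunday is November 3.
At the standard offset (UTC−09:00), 17:00 UTC − 9h = 08:00 Ulora Station standard time.
The standard-time date in Ulora Station, October 12, 2024, lies within the daylight-saving period (18 March – 3 November), so Ulora Station is on daylight time, UTC−08:00.
17:00 UTC − 8h = 09:00 Ulora Station.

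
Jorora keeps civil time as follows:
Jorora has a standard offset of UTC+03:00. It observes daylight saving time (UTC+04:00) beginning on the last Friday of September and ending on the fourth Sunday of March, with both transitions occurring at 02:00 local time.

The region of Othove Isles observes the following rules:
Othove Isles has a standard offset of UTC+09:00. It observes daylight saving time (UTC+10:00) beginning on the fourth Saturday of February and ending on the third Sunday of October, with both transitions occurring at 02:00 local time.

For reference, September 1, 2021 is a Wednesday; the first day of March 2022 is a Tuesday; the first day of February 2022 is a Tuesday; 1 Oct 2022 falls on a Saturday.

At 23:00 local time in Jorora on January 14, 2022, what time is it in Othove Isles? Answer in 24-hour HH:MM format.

04:00

1 September 2021 is a Wednesday, so Fridays fall on 3, 10, 17, 24; the last is September 24.
1 March 2022 is a Tuesday, so the first Sunday is March 6 and the fourth is March 27.
January 14, 2022 lies within the daylight-saving period (24 September 2021 – 27 March 2022), so Jorora is on daylight time, UTC+04:00.
23:00 Jorora − 4h = 19:00 UTC.
1 February 2022 is a Tuesday, so the first Saturday is February 5 and the fourth is February 26.
1 October 2022 is a Saturday, so the first Sunday is October 2 and the third is October 16.
At the standard offset (UTC+09:00), 19:00 UTC + 9h = 04:00 Othove Isles standard time (rolling into the next day, 15 January 2022).
The standard-time date in Othove Isles, January 15, 2022, does not fall between 26 February and 16 October, so daylight saving is not in effect and Othove Isles is at UTC+09:00.
19:00 UTC + 9h = 04:00 Othove Isles (rolling into the next day, 15 January 2022).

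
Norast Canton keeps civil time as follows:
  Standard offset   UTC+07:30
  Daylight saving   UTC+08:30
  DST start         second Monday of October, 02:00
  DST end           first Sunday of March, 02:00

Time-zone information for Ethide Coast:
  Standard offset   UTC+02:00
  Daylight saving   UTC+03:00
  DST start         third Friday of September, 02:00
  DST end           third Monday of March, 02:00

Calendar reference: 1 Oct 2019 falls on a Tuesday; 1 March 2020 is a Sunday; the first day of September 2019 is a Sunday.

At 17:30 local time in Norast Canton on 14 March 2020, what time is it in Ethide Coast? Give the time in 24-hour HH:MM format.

1 October 2019 is a Tuesday, so the first Monday is October 7 and the second is October 14.
1 March 2020 is a Sunday, so the first Sunday is March 1.
14 March 2020 is outside the daylight-saving period (14 October 2019 – 1 March 2020), so Norast Canton is on standard time, UTC+07:30.
17:30 Norast Canton − 7h30m = 10:00 UTC.
1 September 2019 is a Sunday, so the first Friday is September 6 and the third is September 20.
1 March 2020 is a Sunday, so the first Monday is March 2 and the third is March 16.
At the standard offset (UTC+02:00), 10:00 UTC + 2h = 12:00 Ethide Coast standard time.
The standard-time date in Ethide Coast, 14 March 2020, falls between 20 September 2019 and 16 March 2020, so daylight saving is in effect and Ethide Coast is at UTC+03:00.
10:00 UTC + 3h = 13:00 Ethide Coast.

13:00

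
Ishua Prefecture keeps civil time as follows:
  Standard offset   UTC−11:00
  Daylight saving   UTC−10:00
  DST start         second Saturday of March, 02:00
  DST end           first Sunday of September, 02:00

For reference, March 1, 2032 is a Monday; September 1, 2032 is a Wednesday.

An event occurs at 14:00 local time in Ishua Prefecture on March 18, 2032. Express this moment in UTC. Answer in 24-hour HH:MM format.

1 March 2032 is a Monday, so the first Saturday is March 6 and the second is March 13.
1 September 2032 is a Wednesday, so the first Sunday is September 5.
March 18, 2032 falls between 13 March and 5 September, so daylight saving is in effect and Ishua Prefecture is at UTC−10:00.
14:00 local + 10h = 00:00 UTC (rolling into the next day, 19 March 2032).

00:00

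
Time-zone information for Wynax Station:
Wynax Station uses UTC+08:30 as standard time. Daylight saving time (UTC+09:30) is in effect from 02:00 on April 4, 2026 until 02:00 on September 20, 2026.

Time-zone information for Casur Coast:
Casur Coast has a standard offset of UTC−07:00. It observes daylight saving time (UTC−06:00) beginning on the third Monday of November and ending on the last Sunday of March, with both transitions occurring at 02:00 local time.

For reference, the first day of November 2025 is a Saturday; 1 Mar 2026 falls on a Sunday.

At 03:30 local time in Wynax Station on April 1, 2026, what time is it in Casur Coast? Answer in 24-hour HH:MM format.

12:00

April 1, 2026 is outside the daylight-saving period (4 April – 20 September), so Wynax Station is on standard time, UTC+08:30.
03:30 Wynax Station − 8h30m = 19:00 UTC (rolling into the previous day, 31 March 2026).
1 November 2025 is a Saturday, so the first Monday is November 3 and the third is November 17.
1 March 2026 is a Sunday, so Sundays fall on 1, 8, 15, 22, 29; the last is March 29.
At the standard offset (UTC−07:00), 19:00 UTC − 7h = 12:00 Casur Coast standard time.
The standard-time date in Casur Coast, March 31, 2026, does not fall between 17 November 2025 and 29 March 2026, so daylight saving is not in effect and Casur Coast is at UTC−07:00.
19:00 UTC − 7h = 12:00 Casur Coast.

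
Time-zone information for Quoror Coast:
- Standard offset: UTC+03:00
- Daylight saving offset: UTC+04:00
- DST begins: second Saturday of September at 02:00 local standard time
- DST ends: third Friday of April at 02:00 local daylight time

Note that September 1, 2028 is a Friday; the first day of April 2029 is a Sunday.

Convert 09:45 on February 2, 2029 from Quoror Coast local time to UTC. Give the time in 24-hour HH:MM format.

05:45

1 September 2028 is a Friday, so the first Saturday is September 2 and the second is September 9.
1 April 2029 is a Sunday, so the first Friday is April 6 and the third is April 20.
Daylight saving runs 9 September 2028 – 20 April 2029; February 2, 2029 is inside that window, so Quoror Coast is at UTC+04:00.
09:45 local − 4h = 05:45 UTC.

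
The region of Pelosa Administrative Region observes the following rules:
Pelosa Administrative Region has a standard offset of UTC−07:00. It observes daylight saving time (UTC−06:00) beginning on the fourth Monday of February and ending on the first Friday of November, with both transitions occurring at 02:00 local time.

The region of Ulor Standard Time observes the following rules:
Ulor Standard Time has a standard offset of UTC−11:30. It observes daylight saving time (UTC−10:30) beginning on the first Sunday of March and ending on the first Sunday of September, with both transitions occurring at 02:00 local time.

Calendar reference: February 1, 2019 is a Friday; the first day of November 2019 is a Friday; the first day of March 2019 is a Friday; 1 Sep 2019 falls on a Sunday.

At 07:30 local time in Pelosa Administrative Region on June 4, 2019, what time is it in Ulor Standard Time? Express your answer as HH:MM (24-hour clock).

03:00

1 February 2019 is a Friday, so the first Monday is February 4 and the fourth is February 25.
1 November 2019 is a Friday, so the first Friday is November 1.
June 4, 2019 lies within the daylight-saving period (25 February – 1 November), so Pelosa Administrative Region is on daylight time, UTC−06:00.
07:30 Pelosa Administrative Region + 6h = 13:30 UTC.
1 March 2019 is a Friday, so the first Sunday is March 3.
1 September 2019 is a Sunday, so the first Sunday is September 1.
At the standard offset (UTC−11:30), 13:30 UTC − 11h30m = 02:00 Ulor Standard Time standard time.
The standard-time date in Ulor Standard Time, June 4, 2019, lies within the daylight-saving period (3 March – 1 September), so Ulor Standard Time is on daylight time, UTC−10:30.
13:30 UTC − 10h30m = 03:00 Ulor Standard Time.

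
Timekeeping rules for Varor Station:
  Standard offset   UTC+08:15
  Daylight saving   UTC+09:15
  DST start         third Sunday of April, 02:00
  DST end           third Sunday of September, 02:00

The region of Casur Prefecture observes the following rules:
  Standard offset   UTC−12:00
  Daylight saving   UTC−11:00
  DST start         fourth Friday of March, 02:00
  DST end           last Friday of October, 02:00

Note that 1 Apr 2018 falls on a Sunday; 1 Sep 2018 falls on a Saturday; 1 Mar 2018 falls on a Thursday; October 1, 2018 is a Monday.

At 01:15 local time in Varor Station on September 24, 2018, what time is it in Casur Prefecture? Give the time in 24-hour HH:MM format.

1 April 2018 is a Sunday, so the first Sunday is April 1 and the third is April 15.
1 September 2018 is a Saturday, so the first Sunday is September 2 and the third is September 16.
September 24, 2018 is outside the daylight-saving period (15 April – 16 September), so Varor Station is on standard time, UTC+08:15.
01:15 Varor Station − 8h15m = 17:00 UTC (rolling into the previous day, 23 September 2018).
1 March 2018 is a Thursday, so the first Friday is March 2 and the fourth is March 23.
1 October 2018 is a Monday, so Fridays fall on 5, 12, 19, 26; the last is October 26.
At the standard offset (UTC−12:00), 17:00 UTC − 12h = 05:00 Casur Prefecture standard time.
The standard-time date in Casur Prefecture, September 23, 2018, falls between 23 March and 26 October, so daylight saving is in effect and Casur Prefecture is at UTC−11:00.
17:00 UTC − 11h = 06:00 Casur Prefecture.

06:00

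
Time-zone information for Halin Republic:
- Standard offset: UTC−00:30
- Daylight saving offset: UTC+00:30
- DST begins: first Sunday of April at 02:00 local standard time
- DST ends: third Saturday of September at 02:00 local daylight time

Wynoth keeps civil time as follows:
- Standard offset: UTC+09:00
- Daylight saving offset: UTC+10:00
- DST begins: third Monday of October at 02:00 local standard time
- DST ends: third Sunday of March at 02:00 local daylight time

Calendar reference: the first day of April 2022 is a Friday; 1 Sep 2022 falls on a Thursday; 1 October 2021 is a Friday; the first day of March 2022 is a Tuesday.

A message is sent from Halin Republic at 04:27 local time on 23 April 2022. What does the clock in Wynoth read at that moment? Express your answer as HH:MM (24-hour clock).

1 April 2022 is a Friday, so the first Sunday is April 3.
1 September 2022 is a Thursday, so the first Saturday is September 3 and the third is September 17.
23 April 2022 lies within the daylight-saving period (3 April – 17 September), so Halin Republic is on daylight time, UTC+00:30.
04:27 Halin Republic − 0h30m = 03:57 UTC.
1 October 2021 is a Friday, so the first Monday is October 4 and the third is October 18.
1 March 2022 is a Tuesday, so the first Sunday is March 6 and the third is March 20.
At the standard offset (UTC+09:00), 03:57 UTC + 9h = 12:57 Wynoth standard time.
The standard-time date in Wynoth, 23 April 2022, is outside the daylight-saving period (18 October 2021 – 20 March 2022), so Wynoth is on standard time, UTC+09:00.
03:57 UTC + 9h = 12:57 Wynoth.

12:57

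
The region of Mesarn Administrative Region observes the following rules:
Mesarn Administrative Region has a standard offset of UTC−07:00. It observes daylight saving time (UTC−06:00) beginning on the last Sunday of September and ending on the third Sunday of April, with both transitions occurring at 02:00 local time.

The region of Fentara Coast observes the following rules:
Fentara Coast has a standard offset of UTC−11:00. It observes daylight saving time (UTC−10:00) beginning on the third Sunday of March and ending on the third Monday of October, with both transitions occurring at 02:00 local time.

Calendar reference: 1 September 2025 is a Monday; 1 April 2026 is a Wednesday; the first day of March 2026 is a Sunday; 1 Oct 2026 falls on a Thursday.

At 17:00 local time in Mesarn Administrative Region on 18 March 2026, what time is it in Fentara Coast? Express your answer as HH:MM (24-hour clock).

1 September 2025 is a Monday, so Sundays fall on 7, 14, 21, 28; the last is September 28.
1 April 2026 is a Wednesday, so the first Sunday is April 5 and the third is April 19.
Daylight saving runs 28 September 2025 – 19 April 2026; 18 March 2026 is inside that window, so Mesarn Administrative Region is at UTC−06:00.
17:00 Mesarn Administrative Region + 6h = 23:00 UTC.
1 March 2026 is a Sunday, so the first Sunday is March 1 and the third is March 15.
1 October 2026 is a Thursday, so the first Monday is October 5 and the third is October 19.
At the standard offset (UTC−11:00), 23:00 UTC − 11h = 12:00 Fentara Coast standard time.
The standard-time date in Fentara Coast, 18 March 2026, falls between 15 March and 19 October, so daylight saving is in effect and Fentara Coast is at UTC−10:00.
23:00 UTC − 10h = 13:00 Fentara Coast.

13:00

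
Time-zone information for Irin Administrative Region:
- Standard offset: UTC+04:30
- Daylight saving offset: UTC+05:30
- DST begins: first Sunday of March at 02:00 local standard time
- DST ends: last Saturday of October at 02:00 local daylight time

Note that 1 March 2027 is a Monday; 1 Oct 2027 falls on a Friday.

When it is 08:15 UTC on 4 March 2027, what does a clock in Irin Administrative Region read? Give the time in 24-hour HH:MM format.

1 March 2027 is a Monday, so the first Sunday is March 7.
1 October 2027 is a Friday, so Saturdays fall on 2, 9, 16, 23, 30; the last is October 30.
At the standard offset (UTC+04:30), 08:15 UTC + 4h30m = 12:45 Irin Administrative Region standard time.
Daylight saving runs 7 March – 30 October; the standard-time date in Irin Administrative Region, 4 March 2027, is outside that window, so Irin Administrative Region is on standard time at UTC+04:30.
08:15 UTC + 4h30m = 12:45 local.

12:45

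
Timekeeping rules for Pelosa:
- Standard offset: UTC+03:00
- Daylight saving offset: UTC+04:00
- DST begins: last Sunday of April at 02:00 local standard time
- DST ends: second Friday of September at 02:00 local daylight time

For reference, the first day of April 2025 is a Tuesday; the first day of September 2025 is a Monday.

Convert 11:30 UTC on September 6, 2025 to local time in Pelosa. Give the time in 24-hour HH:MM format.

15:30

1 April 2025 is a Tuesday, so Sundays fall on 6, 13, 20, 27; the last is April 27.
1 September 2025 is a Monday, so the first Friday is September 5 and the second is September 12.
At the standard offset (UTC+03:00), 11:30 UTC + 3h = 14:30 Pelosa standard time.
The standard-time date in Pelosa, September 6, 2025, falls between 27 April and 12 September, so daylight saving is in effect and Pelosa is at UTC+04:00.
11:30 UTC + 4h = 15:30 local.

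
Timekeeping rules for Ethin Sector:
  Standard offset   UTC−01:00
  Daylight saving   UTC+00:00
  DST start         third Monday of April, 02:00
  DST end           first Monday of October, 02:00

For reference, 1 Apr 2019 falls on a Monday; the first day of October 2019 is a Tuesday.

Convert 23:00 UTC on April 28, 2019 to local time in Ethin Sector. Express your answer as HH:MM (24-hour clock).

1 April 2019 is a Monday, so the first Monday is April 1 and the third is April 15.
1 October 2019 is a Tuesday, so the first Monday is October 7.
At the standard offset (UTC−01:00), 23:00 UTC − 1h = 22:00 Ethin Sector standard time.
Daylight saving runs 15 April – 7 October; the standard-time date in Ethin Sector, April 28, 2019, is inside that window, so Ethin Sector is at UTC+00:00.
23:00 UTC + 0h = 23:00 local.

23:00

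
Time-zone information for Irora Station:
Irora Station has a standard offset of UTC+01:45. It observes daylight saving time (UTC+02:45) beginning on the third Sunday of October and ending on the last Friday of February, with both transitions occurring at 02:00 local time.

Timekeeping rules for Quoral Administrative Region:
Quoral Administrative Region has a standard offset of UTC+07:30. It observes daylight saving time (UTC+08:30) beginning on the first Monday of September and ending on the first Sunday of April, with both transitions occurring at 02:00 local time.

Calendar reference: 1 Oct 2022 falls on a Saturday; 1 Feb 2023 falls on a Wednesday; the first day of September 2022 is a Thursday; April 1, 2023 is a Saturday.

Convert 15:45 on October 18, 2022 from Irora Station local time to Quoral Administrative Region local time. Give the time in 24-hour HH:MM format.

21:30

1 October 2022 is a Saturday, so the first Sunday is October 2 and the third is October 16.
1 February 2023 is a Wednesday, so Fridays fall on 3, 10, 17, 24; the last is February 24.
October 18, 2022 falls between 16 October 2022 and 24 February 2023, so daylight saving is in effect and Irora Station is at UTC+02:45.
15:45 Irora Station − 2h45m = 13:00 UTC.
1 September 2022 is a Thursday, so the first Monday is September 5.
1 April 2023 is a Saturday, so the first Sunday is April 2.
At the standard offset (UTC+07:30), 13:00 UTC + 7h30m = 20:30 Quoral Administrative Region standard time.
Daylight saving runs 5 September 2022 – 2 April 2023; the standard-time date in Quoral Administrative Region, October 18, 2022, is inside that window, so Quoral Administrative Region is at UTC+08:30.
13:00 UTC + 8h30m = 21:30 Quoral Administrative Region.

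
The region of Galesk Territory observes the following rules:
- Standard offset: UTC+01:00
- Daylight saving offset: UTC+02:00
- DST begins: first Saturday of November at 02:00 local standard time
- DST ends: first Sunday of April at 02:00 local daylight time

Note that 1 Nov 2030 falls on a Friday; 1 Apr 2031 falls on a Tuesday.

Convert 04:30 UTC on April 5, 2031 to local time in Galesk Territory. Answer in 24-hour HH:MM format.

06:30

1 November 2030 is a Friday, so the first Saturday is November 2.
1 April 2031 is a Tuesday, so the first Sunday is April 6.
At the standard offset (UTC+01:00), 04:30 UTC + 1h = 05:30 Galesk Territory standard time.
The standard-time date in Galesk Territory, April 5, 2031, lies within the daylight-saving period (2 November 2030 – 6 April 2031), so Galesk Territory is on daylight time, UTC+02:00.
04:30 UTC + 2h = 06:30 local.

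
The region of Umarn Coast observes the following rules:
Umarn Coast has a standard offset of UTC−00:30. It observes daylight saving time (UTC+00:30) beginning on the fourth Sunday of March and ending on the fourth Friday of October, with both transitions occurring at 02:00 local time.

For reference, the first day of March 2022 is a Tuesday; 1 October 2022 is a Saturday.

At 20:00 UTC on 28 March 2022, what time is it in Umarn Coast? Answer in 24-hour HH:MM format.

20:30

1 March 2022 is a Tuesday, so the first Sunday is March 6 and the fourth is March 27.
1 October 2022 is a Saturday, so the first Friday is October 7 and the fourth is October 28.
At the standard offset (UTC−00:30), 20:00 UTC − 0h30m = 19:30 Umarn Coast standard time.
The standard-time date in Umarn Coast, 28 March 2022, lies within the daylight-saving period (27 March – 28 October), so Umarn Coast is on daylight time, UTC+00:30.
20:00 UTC + 0h30m = 20:30 local.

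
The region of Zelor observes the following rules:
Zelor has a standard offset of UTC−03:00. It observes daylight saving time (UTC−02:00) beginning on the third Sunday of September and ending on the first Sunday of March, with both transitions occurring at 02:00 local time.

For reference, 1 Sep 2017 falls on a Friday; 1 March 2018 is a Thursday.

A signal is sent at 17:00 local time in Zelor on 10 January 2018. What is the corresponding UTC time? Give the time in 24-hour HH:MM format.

1 September 2017 is a Friday, so the first Sunday is September 3 and the third is September 17.
1 March 2018 is a Thursday, so the first Sunday is March 4.
10 January 2018 lies within the daylight-saving period (17 September 2017 – 4 March 2018), so Zelor is on daylight time, UTC−02:00.
17:00 local + 2h = 19:00 UTC.

19:00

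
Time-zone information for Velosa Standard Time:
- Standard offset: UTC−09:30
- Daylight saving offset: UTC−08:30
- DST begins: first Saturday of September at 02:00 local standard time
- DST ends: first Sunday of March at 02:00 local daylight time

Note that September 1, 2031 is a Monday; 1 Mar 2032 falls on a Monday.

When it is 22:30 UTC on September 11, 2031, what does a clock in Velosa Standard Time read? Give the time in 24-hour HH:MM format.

1 September 2031 is a Monday, so the first Saturday is September 6.
1 March 2032 is a Monday, so the first Sunday is March 7.
At the standard offset (UTC−09:30), 22:30 UTC − 9h30m = 13:00 Velosa Standard Time standard time.
The standard-time date in Velosa Standard Time, September 11, 2031, falls between 6 September 2031 and 7 March 2032, so daylight saving is in effect and Velosa Standard Time is at UTC−08:30.
22:30 UTC − 8h30m = 14:00 local.

14:00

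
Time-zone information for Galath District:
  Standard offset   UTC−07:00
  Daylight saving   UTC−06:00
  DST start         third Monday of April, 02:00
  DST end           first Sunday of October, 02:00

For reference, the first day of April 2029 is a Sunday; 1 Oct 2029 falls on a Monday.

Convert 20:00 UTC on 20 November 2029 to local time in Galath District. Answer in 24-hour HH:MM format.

13:00

1 April 2029 is a Sunday, so the first Monday is April 2 and the third is April 16.
1 October 2029 is a Monday, so the first Sunday is October 7.
At the standard offset (UTC−07:00), 20:00 UTC − 7h = 13:00 Galath District standard time.
The standard-time date in Galath District, 20 November 2029, does not fall between 16 April and 7 October, so daylight saving is not in effect and Galath District is at UTC−07:00.
20:00 UTC − 7h = 13:00 local.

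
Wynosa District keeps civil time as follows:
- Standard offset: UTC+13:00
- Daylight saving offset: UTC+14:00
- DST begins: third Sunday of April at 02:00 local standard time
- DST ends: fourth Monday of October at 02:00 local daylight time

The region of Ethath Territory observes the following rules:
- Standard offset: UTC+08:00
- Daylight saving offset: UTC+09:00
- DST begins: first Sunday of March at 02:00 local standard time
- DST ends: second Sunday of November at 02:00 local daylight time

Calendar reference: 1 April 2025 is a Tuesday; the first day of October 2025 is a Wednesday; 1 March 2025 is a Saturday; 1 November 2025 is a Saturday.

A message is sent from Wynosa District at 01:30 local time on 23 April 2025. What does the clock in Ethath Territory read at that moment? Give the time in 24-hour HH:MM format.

1 April 2025 is a Tuesday, so the first Sunday is April 6 and the third is April 20.
1 October 2025 is a Wednesday, so the first Monday is October 6 and the fourth is October 27.
23 April 2025 lies within the daylight-saving period (20 April – 27 October), so Wynosa District is on daylight time, UTC+14:00.
01:30 Wynosa District − 14h = 11:30 UTC (rolling into the previous day, 22 April 2025).
1 March 2025 is a Saturday, so the first Sunday is March 2.
1 November 2025 is a Saturday, so the first Sunday is November 2 and the second is November 9.
At the standard offset (UTC+08:00), 11:30 UTC + 8h = 19:30 Ethath Territory standard time.
Daylight saving runs 2 March – 9 November; the standard-time date in Ethath Territory, 22 April 2025, is inside that window, so Ethath Territory is at UTC+09:00.
11:30 UTC + 9h = 20:30 Ethath Territory.

20:30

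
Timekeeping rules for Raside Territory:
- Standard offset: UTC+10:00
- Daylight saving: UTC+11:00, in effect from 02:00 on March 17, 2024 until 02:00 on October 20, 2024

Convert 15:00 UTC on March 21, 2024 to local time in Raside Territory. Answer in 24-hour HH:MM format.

02:00

At the standard offset (UTC+10:00), 15:00 UTC + 10h = 01:00 Raside Territory standard time (rolling into the next day, 22 March 2024).
The standard-time date in Raside Territory, March 22, 2024, falls between 17 March and 20 October, so daylight saving is in effect and Raside Territory is at UTC+11:00.
15:00 UTC + 11h = 02:00 local (rolling into the next day, 22 March 2024).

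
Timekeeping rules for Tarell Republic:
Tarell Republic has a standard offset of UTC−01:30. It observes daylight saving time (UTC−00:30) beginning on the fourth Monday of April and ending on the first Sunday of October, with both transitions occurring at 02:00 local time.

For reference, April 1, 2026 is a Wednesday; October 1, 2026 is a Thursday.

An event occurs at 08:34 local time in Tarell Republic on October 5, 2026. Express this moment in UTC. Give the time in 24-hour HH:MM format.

1 April 2026 is a Wednesday, so the first Monday is April 6 and the fourth is April 27.
1 October 2026 is a Thursday, so the first Sunday is October 4.
October 5, 2026 does not fall between 27 April and 4 October, so daylight saving is not in effect and Tarell Republic is at UTC−01:30.
08:34 local + 1h30m = 10:04 UTC.

10:04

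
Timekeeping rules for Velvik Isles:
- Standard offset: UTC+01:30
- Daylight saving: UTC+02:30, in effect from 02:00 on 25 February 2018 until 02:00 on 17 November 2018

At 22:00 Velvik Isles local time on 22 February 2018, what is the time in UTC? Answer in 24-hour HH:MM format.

22 February 2018 is outside the daylight-saving period (25 February – 17 November), so Velvik Isles is on standard time, UTC+01:30.
22:00 local − 1h30m = 20:30 UTC.

20:30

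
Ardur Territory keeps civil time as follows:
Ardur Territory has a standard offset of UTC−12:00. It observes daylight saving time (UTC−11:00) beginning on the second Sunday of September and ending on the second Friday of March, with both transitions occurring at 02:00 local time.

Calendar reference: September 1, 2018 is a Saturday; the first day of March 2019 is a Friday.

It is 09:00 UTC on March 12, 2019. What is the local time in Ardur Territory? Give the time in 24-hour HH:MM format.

21:00

1 September 2018 is a Saturday, so the first Sunday is September 2 and the second is September 9.
1 March 2019 is a Friday, so the first Friday is March 1 and the second is March 8.
At the standard offset (UTC−12:00), 09:00 UTC − 12h = 21:00 Ardur Territory standard time (rolling into the previous day, 11 March 2019).
The standard-time date in Ardur Territory, March 11, 2019, does not fall between 9 September 2018 and 8 March 2019, so daylight saving is not in effect and Ardur Territory is at UTC−12:00.
09:00 UTC − 12h = 21:00 local (rolling into the previous day, 11 March 2019).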